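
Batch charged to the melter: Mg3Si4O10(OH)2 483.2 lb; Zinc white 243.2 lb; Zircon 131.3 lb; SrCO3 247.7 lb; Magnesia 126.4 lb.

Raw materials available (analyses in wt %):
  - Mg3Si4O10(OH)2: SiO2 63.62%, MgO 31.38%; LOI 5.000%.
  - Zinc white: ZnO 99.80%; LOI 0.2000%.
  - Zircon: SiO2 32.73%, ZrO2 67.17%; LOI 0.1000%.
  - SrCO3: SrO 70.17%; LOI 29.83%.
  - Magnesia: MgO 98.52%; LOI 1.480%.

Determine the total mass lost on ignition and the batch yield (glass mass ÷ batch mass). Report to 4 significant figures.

Intermediates are printed rounded to 4 significant figures across the worked steps — all arithmetic keeps full float precision at every stage; every reported figure receives exactly one rounding. All derived quantities are computed from the weighed amounts per 1131 lb of glass in full float precision (net glass mass, yield, totals, five oxide percentages, ignition loss), as set out in the problem or answer text.
Material-by-material LOI:
  Mg3Si4O10(OH)2: 483.2 × 0.05000 = 24.16 lb
  Zinc white: 243.2 × 0.002000 = 0.4864 lb
  Zircon: 131.3 × 0.001000 = 0.1313 lb
  SrCO3: 247.7 × 0.2983 = 73.89 lb
  Magnesia: 126.4 × 0.01480 = 1.871 lb
Total LOI = 100.5 lb
Glass = batch − LOI = 1232 − 100.5 = 1131 lb

LOI loss = 100.5 lb; glass = 1131 lb; yield = 91.84%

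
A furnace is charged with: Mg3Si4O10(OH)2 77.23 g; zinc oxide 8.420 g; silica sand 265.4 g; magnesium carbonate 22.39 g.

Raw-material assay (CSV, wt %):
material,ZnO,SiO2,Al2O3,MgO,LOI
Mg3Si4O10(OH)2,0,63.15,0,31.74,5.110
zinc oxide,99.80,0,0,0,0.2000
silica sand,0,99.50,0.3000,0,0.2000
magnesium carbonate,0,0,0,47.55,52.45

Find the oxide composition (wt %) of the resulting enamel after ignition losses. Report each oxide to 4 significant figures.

Working values are shown, rounded to 4 significant figures, in the working — exact precision is kept at every stage — every reported value carries a single rounding — derived quantities (LOI, four oxide percentages, yield, net glass mass, totals) are recomputed in exact precision using the weight values at 357.2 g of glass, as given in the problem or the answer.
Delivered oxide masses:
  ZnO: 8.420·0.9980 = 8.403 g
  SiO2: 77.23·0.6315 + 265.4·0.9950 = 312.8 g
  Al2O3: 265.4·0.003000 = 0.7962 g
  MgO: 77.23·0.3174 + 22.39·0.4755 = 35.16 g
LOI: 77.23·0.05110 + 8.420·0.002000 + 265.4·0.002000 + 22.39·0.5245 = 16.24 g
Glass = total batch minus LOI = 373.4 − 16.24 = 357.2 g (= Σ oxide masses)
percent by weight: oxide/glass ×100

Glass mass = 357.2 g (batch 373.4 − LOI 16.24).
Composition: ZnO 2.352%, SiO2 87.58%, Al2O3 0.2229%, MgO 9.843%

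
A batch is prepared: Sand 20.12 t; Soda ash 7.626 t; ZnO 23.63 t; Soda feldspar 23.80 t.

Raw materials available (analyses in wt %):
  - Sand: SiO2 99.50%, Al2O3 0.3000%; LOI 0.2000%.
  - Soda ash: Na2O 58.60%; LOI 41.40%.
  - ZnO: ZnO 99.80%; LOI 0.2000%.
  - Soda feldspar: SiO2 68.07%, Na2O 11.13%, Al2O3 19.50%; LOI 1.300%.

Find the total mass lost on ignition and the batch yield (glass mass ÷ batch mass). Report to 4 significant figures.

The working math carries full precision through the solve — in-progress results are printed rounded off to 4 significant digits within the worked lines — a single rounding yields each reported number — derived quantities, including ignition loss, the four compositions, net glass mass, yield, the totals, are rebuilt starting from the weights on 71.62 t of glass in full precision as they appear in question or answer.
Loss on ignition, line by line:
  Sand: 20.12 × 0.002000 = 0.04024 t
  Soda ash: 7.626 × 0.4140 = 3.157 t
  ZnO: 23.63 × 0.002000 = 0.04726 t
  Soda feldspar: 23.80 × 0.01300 = 0.3094 t
Total LOI = 3.554 t
Glass = batch − LOI = 75.18 − 3.554 = 71.62 t

LOI loss = 3.554 t; glass = 71.62 t; yield = 95.27%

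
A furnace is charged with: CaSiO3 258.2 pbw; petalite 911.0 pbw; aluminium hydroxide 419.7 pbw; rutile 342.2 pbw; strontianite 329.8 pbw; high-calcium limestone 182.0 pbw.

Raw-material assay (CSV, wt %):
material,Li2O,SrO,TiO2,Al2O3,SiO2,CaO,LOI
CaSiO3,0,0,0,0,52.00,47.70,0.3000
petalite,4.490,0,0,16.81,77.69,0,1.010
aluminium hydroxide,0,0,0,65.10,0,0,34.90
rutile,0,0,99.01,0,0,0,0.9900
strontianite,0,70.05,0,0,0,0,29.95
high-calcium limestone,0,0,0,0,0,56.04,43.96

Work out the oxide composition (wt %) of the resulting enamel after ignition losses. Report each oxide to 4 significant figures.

Glass mass = 2104 pbw (batch 2443 − LOI 338.6).
Composition: Li2O 1.944%, SrO 10.98%, TiO2 16.10%, Al2O3 20.26%, SiO2 40.01%, CaO 10.70%

Each numeric step runs at full float precision from first step to last. Working values are displayed rounded off to 4 significant figures alongside each step; every reported value is rounded only once; derived quantities, which include the six compositions, the totals, yield, LOI, glass mass, are rebuilt in exact precision, as they appear in either problem or answer, from the batch weights on 2104 pbw of glass.
Delivered oxide masses:
  Li2O: 911.0·0.04490 = 40.90 pbw
  SrO: 329.8·0.7005 = 231.0 pbw
  TiO2: 342.2·0.9901 = 338.8 pbw
  Al2O3: 911.0·0.1681 + 419.7·0.6510 = 426.4 pbw
  SiO2: 258.2·0.5200 + 911.0·0.7769 = 842.0 pbw
  CaO: 258.2·0.4770 + 182.0·0.5604 = 225.2 pbw
LOI: 258.2·0.003000 + 911.0·0.01010 + 419.7·0.3490 + 342.2·0.009900 + 329.8·0.2995 + 182.0·0.4396 = 338.6 pbw
Net of LOI, the glass mass = 2443 − 338.6 = 2104 pbw (equal to the oxide-mass sum)
percent by weight: oxide/glass ×100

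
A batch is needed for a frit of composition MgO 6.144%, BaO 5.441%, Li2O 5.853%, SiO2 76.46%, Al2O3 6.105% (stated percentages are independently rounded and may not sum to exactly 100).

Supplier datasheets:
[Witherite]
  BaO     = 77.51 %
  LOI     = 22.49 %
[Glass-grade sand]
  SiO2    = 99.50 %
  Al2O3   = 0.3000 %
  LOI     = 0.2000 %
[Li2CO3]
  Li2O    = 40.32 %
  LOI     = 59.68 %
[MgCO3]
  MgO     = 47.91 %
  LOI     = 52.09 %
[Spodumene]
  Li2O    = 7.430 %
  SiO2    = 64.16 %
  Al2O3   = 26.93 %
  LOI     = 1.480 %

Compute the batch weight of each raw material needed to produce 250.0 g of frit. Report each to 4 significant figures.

Each numeric step carries full float precision in every operation. The intermediate values are printed, rounded to 4 significant digits, between the steps — a single rounding finalizes every reported figure — the derived quantities (glass mass, totals, ignition loss, the yield, the five compositions) are re-derived from the batch weights for 250.0 g of glass at exact precision, as set out in problem or answer.
Per-oxide target masses for 250.0 g frit:
  MgO: 6.144% × 250.0 = 15.36 g
  BaO: 5.441% × 250.0 = 13.60 g
  Li2O: 5.853% × 250.0 = 14.63 g
  SiO2: 76.46% × 250.0 = 191.2 g
  Al2O3: 6.105% × 250.0 = 15.26 g
Per-oxide balance check using the reported weights, on the stated basis (every target is met by its sum modulo rounding of the values):
  MgO: 32.06·0.4791 = 15.36 g (target 15.36 g)
  BaO: 17.55·0.7751 = 13.60 g (target 13.60 g)
  Li2O: 26.17·0.4032 + 54.93·0.07430 = 14.63 g (target 14.63 g)
  SiO2: 156.7·0.9950 + 54.93·0.6416 = 191.2 g (target 191.2 g)
  Al2O3: 156.7·0.003000 + 54.93·0.2693 = 15.26 g (target 15.26 g)
The glass-mass cross-check: batch Σ − ignition loss = 250.0 g (per-oxide target masses sum to 250.0 g; with the basis standing at 250.0 g — differing by rounding only).
Batch total: Σ batch = 287.4 g; Σ batch·LOI gives LOI loss = 37.39 g; glass ÷ batch gives a yield of 86.99%.

Batch per 250.0 g frit:
  Witherite: 17.55 g
  Glass-grade sand: 156.7 g
  Li2CO3: 26.17 g
  MgCO3: 32.06 g
  Spodumene: 54.93 g
Total batch = 287.4 g; LOI loss = 37.39 g; yield = 86.99%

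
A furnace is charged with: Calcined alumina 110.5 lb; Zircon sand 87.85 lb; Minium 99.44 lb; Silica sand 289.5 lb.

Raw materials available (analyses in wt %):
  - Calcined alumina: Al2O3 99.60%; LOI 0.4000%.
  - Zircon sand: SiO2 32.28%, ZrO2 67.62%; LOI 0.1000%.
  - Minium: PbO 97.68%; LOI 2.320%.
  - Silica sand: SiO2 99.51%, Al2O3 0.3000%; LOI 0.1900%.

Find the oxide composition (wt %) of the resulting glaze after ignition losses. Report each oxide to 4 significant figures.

Mid-chain values are printed, rounded to 4 significant digits, at each printed step. The working math holds exact precision through the solve — exactly one rounding goes into every reported value; derived quantities, which include net glass mass, yield, ignition loss, the four compositions, the totals, are carried at exact precision, as quoted within question or answer, starting from the weights on 583.9 lb of glass.
What the batch supplies per oxide:
  SiO2: 87.85·0.3228 + 289.5·0.9951 = 316.4 lb
  Al2O3: 110.5·0.9960 + 289.5·0.003000 = 110.9 lb
  PbO: 99.44·0.9768 = 97.13 lb
  ZrO2: 87.85·0.6762 = 59.40 lb
LOI: 110.5·0.004000 + 87.85·0.001000 + 99.44·0.02320 + 289.5·0.001900 = 3.387 lb
Glass mass = batch − LOI = 587.3 − 3.387 = 583.9 lb (matching Σ of the oxides)
wt %: oxide over glass, times 100

Glass mass = 583.9 lb (batch 587.3 − LOI 3.387).
Composition: SiO2 54.19%, Al2O3 19.00%, PbO 16.64%, ZrO2 10.17%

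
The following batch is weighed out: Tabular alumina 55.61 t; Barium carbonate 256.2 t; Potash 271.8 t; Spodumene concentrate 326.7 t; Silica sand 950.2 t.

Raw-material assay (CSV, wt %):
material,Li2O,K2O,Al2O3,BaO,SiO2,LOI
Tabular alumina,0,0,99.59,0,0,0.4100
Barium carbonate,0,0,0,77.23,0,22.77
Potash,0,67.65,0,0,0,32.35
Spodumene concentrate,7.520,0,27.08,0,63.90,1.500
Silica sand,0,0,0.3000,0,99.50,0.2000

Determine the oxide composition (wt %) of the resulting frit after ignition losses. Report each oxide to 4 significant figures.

Every computation carries full precision all the way through — rounding to 4 significant digits extends to each mid-chain value as shown. Each reported result takes just one rounding; derived quantities are carried from the weighed amounts at 1707 t of glass in full float precision (the five compositions, yield, LOI, net glass mass, totals), exactly as shown in the question or the answer.
Oxide masses out of the charge:
  Li2O: 326.7·0.07520 = 24.57 t
  K2O: 271.8·0.6765 = 183.9 t
  Al2O3: 55.61·0.9959 + 326.7·0.2708 + 950.2·0.003000 = 146.7 t
  BaO: 256.2·0.7723 = 197.9 t
  SiO2: 326.7·0.6390 + 950.2·0.9950 = 1154 t
LOI: 55.61·0.004100 + 256.2·0.2277 + 271.8·0.3235 + 326.7·0.01500 + 950.2·0.002000 = 153.3 t
Net of LOI, the glass mass = 1861 − 153.3 = 1707 t (= Σ oxide masses)
percent by weight: oxide/glass ×100

Glass mass = 1707 t (batch 1861 − LOI 153.3).
Composition: Li2O 1.439%, K2O 10.77%, Al2O3 8.593%, BaO 11.59%, SiO2 67.61%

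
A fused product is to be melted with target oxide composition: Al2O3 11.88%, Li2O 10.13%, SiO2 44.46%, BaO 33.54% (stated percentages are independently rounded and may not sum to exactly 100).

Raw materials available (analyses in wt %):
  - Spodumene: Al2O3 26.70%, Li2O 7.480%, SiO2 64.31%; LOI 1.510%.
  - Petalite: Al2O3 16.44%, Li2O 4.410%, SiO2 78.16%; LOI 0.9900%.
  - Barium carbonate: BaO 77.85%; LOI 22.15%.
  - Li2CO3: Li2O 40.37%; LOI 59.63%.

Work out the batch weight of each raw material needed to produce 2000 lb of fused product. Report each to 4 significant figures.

Batch per 2000 lb fused product:
  Spodumene: 383.9 lb
  Petalite: 821.8 lb
  Barium carbonate: 861.7 lb
  Li2CO3: 341.0 lb
Total batch = 2408 lb; LOI loss = 408.1 lb; yield = 83.05%

Each numeric step carries full float precision at all times; the intermediate values are shown, with 4-significant-digit rounding, within the worked lines — a single rounding finalizes every reported result. Derived quantities are computed starting from the weights per 2000 lb of glass in exact precision (totals, the four compositions, yield, ignition loss, net glass mass) exactly as printed in the question or the answer.
Oxide mass targets, per 2000 lb fused product:
  Al2O3: 11.88% × 2000 = 237.6 lb
  Li2O: 10.13% × 2000 = 202.6 lb
  SiO2: 44.46% × 2000 = 889.2 lb
  BaO: 33.54% × 2000 = 670.8 lb
Checking each oxide sum from the weights as reported, relative to the basis at hand (every target is met by its sum within answer rounding):
  Al2O3: 383.9·0.2670 + 821.8·0.1644 = 237.6 lb (target 237.6 lb)
  Li2O: 383.9·0.07480 + 821.8·0.04410 + 341.0·0.4037 = 202.6 lb (target 202.6 lb)
  SiO2: 383.9·0.6431 + 821.8·0.7816 = 889.2 lb (target 889.2 lb)
  BaO: 861.7·0.7785 = 670.8 lb (target 670.8 lb)
Mass balance on the glass: total batch − LOI = 2000 lb (targets for the oxides total 2000 lb; basis as stated: 2000 lb — rounding explains the deltas).
Adding the batch up: Σ batch = 2408 lb; loss to ignition Σ batch·LOI = 408.1 lb; yield: glass divided by total = 83.05%.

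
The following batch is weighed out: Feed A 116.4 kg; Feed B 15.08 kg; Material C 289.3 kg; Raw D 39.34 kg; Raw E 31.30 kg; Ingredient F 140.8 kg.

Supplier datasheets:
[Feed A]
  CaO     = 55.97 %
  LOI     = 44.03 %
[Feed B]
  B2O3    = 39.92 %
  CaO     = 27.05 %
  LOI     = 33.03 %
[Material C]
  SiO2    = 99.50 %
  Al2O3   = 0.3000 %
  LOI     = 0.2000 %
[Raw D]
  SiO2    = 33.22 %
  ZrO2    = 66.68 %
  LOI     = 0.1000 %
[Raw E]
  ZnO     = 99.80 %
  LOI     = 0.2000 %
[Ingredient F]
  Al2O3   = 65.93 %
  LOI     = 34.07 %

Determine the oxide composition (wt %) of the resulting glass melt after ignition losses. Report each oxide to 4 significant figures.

Glass mass = 527.3 kg (batch 632.2 − LOI 104.9).
Composition: ZnO 5.924%, SiO2 57.06%, B2O3 1.142%, CaO 13.13%, Al2O3 17.77%, ZrO2 4.974%

All arithmetic keeps full precision from first step to last. Intermediates are shown (rounded to 4 significant figures) when written out. Exactly one rounding is applied to each reported value; all derived quantities (totals, the yield, ignition loss, the six compositions, net glass mass) are computed from the weighed amounts at 527.3 kg of glass at exact precision, exactly as shown in the problem or the answer.
Mass of each oxide from the mix:
  ZnO: 31.30·0.9980 = 31.24 kg
  SiO2: 289.3·0.9950 + 39.34·0.3322 = 300.9 kg
  B2O3: 15.08·0.3992 = 6.020 kg
  CaO: 116.4·0.5597 + 15.08·0.2705 = 69.23 kg
  Al2O3: 289.3·0.003000 + 140.8·0.6593 = 93.70 kg
  ZrO2: 39.34·0.6668 = 26.23 kg
LOI: 116.4·0.4403 + 15.08·0.3303 + 289.3·0.002000 + 39.34·0.001000 + 31.30·0.002000 + 140.8·0.3407 = 104.9 kg
Glass = total batch minus LOI = 632.2 − 104.9 = 527.3 kg (equal to the oxide-mass sum)
wt % = 100 × oxide mass / glass mass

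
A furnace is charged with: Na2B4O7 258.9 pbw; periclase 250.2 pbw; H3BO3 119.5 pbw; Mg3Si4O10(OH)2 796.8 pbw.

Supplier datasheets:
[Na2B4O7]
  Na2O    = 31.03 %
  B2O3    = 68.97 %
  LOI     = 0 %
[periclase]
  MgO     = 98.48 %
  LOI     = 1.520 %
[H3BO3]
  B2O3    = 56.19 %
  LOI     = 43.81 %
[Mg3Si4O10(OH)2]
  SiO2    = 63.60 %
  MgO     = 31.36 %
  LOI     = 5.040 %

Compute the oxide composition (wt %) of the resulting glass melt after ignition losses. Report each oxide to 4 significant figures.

Glass mass = 1329 pbw (batch 1425 − LOI 96.31).
Composition: SiO2 38.13%, MgO 37.34%, Na2O 6.045%, B2O3 18.49%

Intermediates are shown rounded to 4 significant digits when written out. Every computation carries exact precision at every stage — each reported number receives exactly one rounding; all derived quantities, which include ignition loss, yield, the four compositions, net glass mass, totals, are rebuilt in exact precision, as set out in problem or answer, starting from the weights per 1329 pbw of glass.
Oxide masses out of the charge:
  SiO2: 796.8·0.6360 = 506.8 pbw
  MgO: 250.2·0.9848 + 796.8·0.3136 = 496.3 pbw
  Na2O: 258.9·0.3103 = 80.34 pbw
  B2O3: 258.9·0.6897 + 119.5·0.5619 = 245.7 pbw
LOI: 250.2·0.01520 + 119.5·0.4381 + 796.8·0.05040 = 96.31 pbw
Resulting glass, batch − LOI: 1425 − 96.31 = 1329 pbw (equal to the oxide-mass sum)
percent by weight: oxide/glass ×100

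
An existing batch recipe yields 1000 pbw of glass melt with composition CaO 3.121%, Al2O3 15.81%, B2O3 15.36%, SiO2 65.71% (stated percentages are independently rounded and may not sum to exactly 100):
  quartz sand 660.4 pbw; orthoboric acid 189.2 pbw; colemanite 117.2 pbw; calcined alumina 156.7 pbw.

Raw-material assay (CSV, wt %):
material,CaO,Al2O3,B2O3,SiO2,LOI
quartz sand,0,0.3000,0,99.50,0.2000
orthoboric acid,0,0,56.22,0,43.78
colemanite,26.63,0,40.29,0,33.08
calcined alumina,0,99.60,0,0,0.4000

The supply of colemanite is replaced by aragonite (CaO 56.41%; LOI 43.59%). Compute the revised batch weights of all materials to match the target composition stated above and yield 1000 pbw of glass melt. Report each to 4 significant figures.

Revised batch per 1000 pbw glass melt:
  quartz sand: 660.4 pbw
  orthoboric acid: 273.2 pbw
  aragonite: 55.33 pbw
  calcined alumina: 156.7 pbw
Total batch = 1146 pbw; LOI loss = 145.7 pbw

Full float precision is maintained from start to finish. Working values are printed rounded to four significant digits across the worked steps; a single rounding finalizes every reported number. All derived quantities, including the four compositions, ignition loss, the yield, glass mass, totals, are carried from the batch weights per 1000 pbw of glass in exact precision, as written in the question or the answer.
Oxide mass targets, per 1000 pbw glass melt:
  CaO: 3.121% × 1000 = 31.21 pbw
  Al2O3: 15.81% × 1000 = 158.1 pbw
  B2O3: 15.36% × 1000 = 153.6 pbw
  SiO2: 65.71% × 1000 = 657.1 pbw
Oxide-by-oxide audit using the reported weights, versus the basis set out (each sum matches its target mass net of answer rounding effects):
  CaO: 55.33·0.5641 = 31.21 pbw (target 31.21 pbw)
  Al2O3: 660.4·0.003000 + 156.7·0.9960 = 158.1 pbw (target 158.1 pbw)
  B2O3: 273.2·0.5622 = 153.6 pbw (target 153.6 pbw)
  SiO2: 660.4·0.9950 = 657.1 pbw (target 657.1 pbw)
Glass-mass closure: the batch minus its LOI: 1000 pbw (summing oxide targets gives 1000 pbw; the stated basis being 1000 pbw — deltas are rounding alone).
Whole-batch sum: Σ batch = 1146 pbw; LOI removed, Σ of batch·LOI: 145.7 pbw; yield, glass over the total, = 87.28%.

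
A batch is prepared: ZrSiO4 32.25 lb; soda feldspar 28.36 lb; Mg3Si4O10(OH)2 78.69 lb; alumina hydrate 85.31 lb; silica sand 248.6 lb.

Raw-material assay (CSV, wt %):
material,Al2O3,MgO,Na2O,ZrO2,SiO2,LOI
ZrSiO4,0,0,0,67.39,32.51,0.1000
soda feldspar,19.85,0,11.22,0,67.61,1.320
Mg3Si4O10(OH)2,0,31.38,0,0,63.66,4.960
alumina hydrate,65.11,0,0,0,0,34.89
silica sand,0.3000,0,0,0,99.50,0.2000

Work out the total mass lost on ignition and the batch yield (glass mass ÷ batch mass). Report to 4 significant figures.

Every computation holds exact precision from start to finish. In-progress results are shown (rounded to 4 significant figures) when written out; every reported number is rounded only once — derived quantities (ignition loss, the five compositions, yield, net glass mass, totals) are computed using the weight values for 438.6 lb of glass in exact precision, as given in the question or the answer.
Loss on ignition, line by line:
  ZrSiO4: 32.25 × 0.001000 = 0.03225 lb
  soda feldspar: 28.36 × 0.01320 = 0.3744 lb
  Mg3Si4O10(OH)2: 78.69 × 0.04960 = 3.903 lb
  alumina hydrate: 85.31 × 0.3489 = 29.76 lb
  silica sand: 248.6 × 0.002000 = 0.4972 lb
Total LOI = 34.57 lb
Glass = batch − LOI = 473.2 − 34.57 = 438.6 lb

LOI loss = 34.57 lb; glass = 438.6 lb; yield = 92.69%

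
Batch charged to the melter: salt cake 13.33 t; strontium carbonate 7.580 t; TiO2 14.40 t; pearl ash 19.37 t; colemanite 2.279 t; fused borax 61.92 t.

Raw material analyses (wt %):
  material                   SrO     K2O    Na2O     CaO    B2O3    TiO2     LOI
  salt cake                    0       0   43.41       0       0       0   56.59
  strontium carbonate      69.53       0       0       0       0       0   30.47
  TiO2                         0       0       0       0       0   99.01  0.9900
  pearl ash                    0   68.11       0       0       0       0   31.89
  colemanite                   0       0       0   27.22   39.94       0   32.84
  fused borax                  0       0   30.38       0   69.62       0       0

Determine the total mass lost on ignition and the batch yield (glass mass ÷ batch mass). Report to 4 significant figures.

Intermediates are shown rounded to 4 significant figures alongside each step — the working math holds full float precision at all times. Every reported number is rounded just once. All derived quantities (the totals, six oxide percentages, ignition loss, yield, glass mass) are carried from the weighed amounts for 102.0 t of glass in exact precision, as set out in problem or answer.
Material-by-material LOI:
  salt cake: 13.33 × 0.5659 = 7.543 t
  strontium carbonate: 7.580 × 0.3047 = 2.310 t
  TiO2: 14.40 × 0.009900 = 0.1426 t
  pearl ash: 19.37 × 0.3189 = 6.177 t
  colemanite: 2.279 × 0.3284 = 0.7484 t
  fused borax: 61.92 × 0 = 0 t
Total LOI = 16.92 t
Glass = batch − LOI = 118.9 − 16.92 = 102.0 t

LOI loss = 16.92 t; glass = 102.0 t; yield = 85.77%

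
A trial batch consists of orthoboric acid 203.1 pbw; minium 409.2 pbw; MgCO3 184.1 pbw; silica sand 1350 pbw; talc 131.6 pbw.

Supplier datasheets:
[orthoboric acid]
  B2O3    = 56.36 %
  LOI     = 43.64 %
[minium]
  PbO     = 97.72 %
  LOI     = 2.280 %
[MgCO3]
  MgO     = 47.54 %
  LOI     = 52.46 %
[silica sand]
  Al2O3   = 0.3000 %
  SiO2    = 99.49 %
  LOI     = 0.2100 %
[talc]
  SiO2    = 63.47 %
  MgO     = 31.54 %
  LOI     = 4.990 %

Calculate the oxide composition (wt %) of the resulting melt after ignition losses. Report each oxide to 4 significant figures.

Glass mass = 2074 pbw (batch 2278 − LOI 203.9).
Composition: PbO 19.28%, Al2O3 0.1953%, SiO2 68.79%, B2O3 5.519%, MgO 6.221%

The intermediate values are displayed rounded to four significant figures — the whole derivation holds exact precision all the way through — every reported value takes a single rounding. Derived quantities are recomputed in full float precision (five oxide percentages, glass mass, the yield, LOI, totals) from the batch weights at 2074 pbw of glass as given in problem or answer.
Delivered oxide masses:
  PbO: 409.2·0.9772 = 399.9 pbw
  Al2O3: 1350·0.003000 = 4.050 pbw
  SiO2: 1350·0.9949 + 131.6·0.6347 = 1427 pbw
  B2O3: 203.1·0.5636 = 114.5 pbw
  MgO: 184.1·0.4754 + 131.6·0.3154 = 129.0 pbw
LOI: 203.1·0.4364 + 409.2·0.02280 + 184.1·0.5246 + 1350·0.002100 + 131.6·0.04990 = 203.9 pbw
The glass mass, total less LOI, = 2278 − 203.9 = 2074 pbw (matching Σ of the oxides)
percent share: oxide ÷ glass, ×100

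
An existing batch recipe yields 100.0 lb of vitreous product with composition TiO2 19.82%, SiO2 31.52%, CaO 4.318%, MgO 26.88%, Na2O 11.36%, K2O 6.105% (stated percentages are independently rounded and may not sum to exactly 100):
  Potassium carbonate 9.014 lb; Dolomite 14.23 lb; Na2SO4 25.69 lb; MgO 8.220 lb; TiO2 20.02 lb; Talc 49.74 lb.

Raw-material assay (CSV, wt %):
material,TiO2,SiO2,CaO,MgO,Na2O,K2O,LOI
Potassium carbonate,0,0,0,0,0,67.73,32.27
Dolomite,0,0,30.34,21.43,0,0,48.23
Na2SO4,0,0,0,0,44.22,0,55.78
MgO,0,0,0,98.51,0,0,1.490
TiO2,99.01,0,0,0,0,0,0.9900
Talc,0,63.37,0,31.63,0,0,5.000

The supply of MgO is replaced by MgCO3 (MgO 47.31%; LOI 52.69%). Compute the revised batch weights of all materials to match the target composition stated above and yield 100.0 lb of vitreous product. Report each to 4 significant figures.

The intermediate values are displayed with 4-significant-figure rounding in the printout; exact precision is kept at each step — a single rounding finalizes each reported result. Derived quantities are re-derived in full precision (LOI, net glass mass, yield, six oxide percentages, the totals) using the weight values per 100.0 lb of glass precisely as stated by problem or answer.
Per-oxide target masses for 100.0 lb vitreous product:
  TiO2: 19.82% × 100.0 = 19.82 lb
  SiO2: 31.52% × 100.0 = 31.52 lb
  CaO: 4.318% × 100.0 = 4.318 lb
  MgO: 26.88% × 100.0 = 26.88 lb
  Na2O: 11.36% × 100.0 = 11.36 lb
  K2O: 6.105% × 100.0 = 6.105 lb
Oxide-by-oxide audit per the reported batch figures, for the quoted basis mass (oxide sums agree with the targets inside rounding margins):
  TiO2: 20.02·0.9901 = 19.82 lb (target 19.82 lb)
  SiO2: 49.74·0.6337 = 31.52 lb (target 31.52 lb)
  CaO: 14.23·0.3034 = 4.317 lb (target 4.318 lb)
  MgO: 14.23·0.2143 + 17.12·0.4731 + 49.74·0.3163 = 26.88 lb (target 26.88 lb)
  Na2O: 25.69·0.4422 = 11.36 lb (target 11.36 lb)
  K2O: 9.014·0.6773 = 6.105 lb (target 6.105 lb)
Glass-mass bookkeeping: Σ batch − LOI loss = 100.0 lb (the targets, summed, come to 100.0 lb; stated basis 100.0 lb — any gap is answer rounding).
Batch total: Σ batch = 135.8 lb; Σ batch·LOI gives LOI loss = 35.81 lb; glass ÷ batch gives a yield of 73.63%.

Revised batch per 100.0 lb vitreous product:
  Potassium carbonate: 9.014 lb
  Dolomite: 14.23 lb
  Na2SO4: 25.69 lb
  MgCO3: 17.12 lb
  TiO2: 20.02 lb
  Talc: 49.74 lb
Total batch = 135.8 lb; LOI loss = 35.81 lb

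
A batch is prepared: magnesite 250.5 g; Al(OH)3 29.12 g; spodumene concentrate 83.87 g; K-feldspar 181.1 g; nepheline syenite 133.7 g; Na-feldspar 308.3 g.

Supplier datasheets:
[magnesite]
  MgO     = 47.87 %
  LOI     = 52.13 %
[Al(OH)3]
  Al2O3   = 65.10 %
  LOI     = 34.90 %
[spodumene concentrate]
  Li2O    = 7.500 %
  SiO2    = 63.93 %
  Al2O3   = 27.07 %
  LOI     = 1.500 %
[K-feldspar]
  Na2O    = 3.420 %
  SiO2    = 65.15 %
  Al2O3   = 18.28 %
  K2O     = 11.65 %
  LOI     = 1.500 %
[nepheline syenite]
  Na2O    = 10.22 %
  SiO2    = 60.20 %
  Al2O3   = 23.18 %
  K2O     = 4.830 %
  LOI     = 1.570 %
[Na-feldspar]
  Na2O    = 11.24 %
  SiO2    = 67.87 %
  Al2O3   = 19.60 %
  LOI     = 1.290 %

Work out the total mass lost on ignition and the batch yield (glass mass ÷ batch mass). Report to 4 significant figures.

LOI loss = 150.8 g; glass = 835.8 g; yield = 84.72%

Working values appear rounded to 4 significant digits as written — the whole derivation maintains full precision in every operation. Exactly one rounding is applied to every reported value. The derived quantities, which include ignition loss, totals, yield, the six compositions, net glass mass, are computed in full float precision, as written in either problem or answer, using the weight values per 835.8 g of glass.
LOI of each material in turn:
  magnesite: 250.5 × 0.5213 = 130.6 g
  Al(OH)3: 29.12 × 0.3490 = 10.16 g
  spodumene concentrate: 83.87 × 0.01500 = 1.258 g
  K-feldspar: 181.1 × 0.01500 = 2.716 g
  nepheline syenite: 133.7 × 0.01570 = 2.099 g
  Na-feldspar: 308.3 × 0.01290 = 3.977 g
Total LOI = 150.8 g
Glass = batch − LOI = 986.6 − 150.8 = 835.8 g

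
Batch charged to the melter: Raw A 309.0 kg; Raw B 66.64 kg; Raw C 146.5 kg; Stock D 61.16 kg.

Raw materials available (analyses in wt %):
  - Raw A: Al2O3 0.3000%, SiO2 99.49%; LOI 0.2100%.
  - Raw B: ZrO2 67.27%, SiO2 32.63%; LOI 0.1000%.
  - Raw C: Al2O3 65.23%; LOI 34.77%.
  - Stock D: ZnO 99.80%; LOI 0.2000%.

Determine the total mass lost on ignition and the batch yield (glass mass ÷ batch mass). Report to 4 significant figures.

Rounding to 4 significant figures governs every mid-chain value as printed; full precision is held all the way through — a single rounding completes every reported number — derived quantities are computed at exact precision (totals, glass mass, the yield, four oxide percentages, LOI) from the weighed amounts for 531.5 kg of glass, exactly as printed in the problem or answer text.
Each material's LOI contribution:
  Raw A: 309.0 × 0.002100 = 0.6489 kg
  Raw B: 66.64 × 0.001000 = 0.06664 kg
  Raw C: 146.5 × 0.3477 = 50.94 kg
  Stock D: 61.16 × 0.002000 = 0.1223 kg
Total LOI = 51.78 kg
Glass = batch − LOI = 583.3 − 51.78 = 531.5 kg

LOI loss = 51.78 kg; glass = 531.5 kg; yield = 91.12%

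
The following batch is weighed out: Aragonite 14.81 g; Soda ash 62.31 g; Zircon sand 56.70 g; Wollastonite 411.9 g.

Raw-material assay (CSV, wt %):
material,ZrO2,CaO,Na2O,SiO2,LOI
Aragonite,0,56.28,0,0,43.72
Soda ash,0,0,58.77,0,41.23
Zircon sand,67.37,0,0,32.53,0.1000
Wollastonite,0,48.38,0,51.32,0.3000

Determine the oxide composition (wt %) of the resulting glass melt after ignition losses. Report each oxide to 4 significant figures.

Glass mass = 512.3 g (batch 545.7 − LOI 33.46).
Composition: ZrO2 7.457%, CaO 40.53%, Na2O 7.149%, SiO2 44.87%

Mid-chain values appear, rounded to four significant digits, across the worked steps — all arithmetic holds full float precision all the way through. Each reported figure takes exactly one rounding — all derived quantities are recomputed at full float precision (the totals, four oxide percentages, yield, LOI, net glass mass) from the weighed amounts at 512.3 g of glass, as written in the question or the answer.
Oxide masses out of the charge:
  ZrO2: 56.70·0.6737 = 38.20 g
  CaO: 14.81·0.5628 + 411.9·0.4838 = 207.6 g
  Na2O: 62.31·0.5877 = 36.62 g
  SiO2: 56.70·0.3253 + 411.9·0.5132 = 229.8 g
LOI: 14.81·0.4372 + 62.31·0.4123 + 56.70·0.001000 + 411.9·0.003000 = 33.46 g
Glass mass = batch − LOI = 545.7 − 33.46 = 512.3 g (= the summed oxide contributions)
wt % = oxide mass / glass mass × 100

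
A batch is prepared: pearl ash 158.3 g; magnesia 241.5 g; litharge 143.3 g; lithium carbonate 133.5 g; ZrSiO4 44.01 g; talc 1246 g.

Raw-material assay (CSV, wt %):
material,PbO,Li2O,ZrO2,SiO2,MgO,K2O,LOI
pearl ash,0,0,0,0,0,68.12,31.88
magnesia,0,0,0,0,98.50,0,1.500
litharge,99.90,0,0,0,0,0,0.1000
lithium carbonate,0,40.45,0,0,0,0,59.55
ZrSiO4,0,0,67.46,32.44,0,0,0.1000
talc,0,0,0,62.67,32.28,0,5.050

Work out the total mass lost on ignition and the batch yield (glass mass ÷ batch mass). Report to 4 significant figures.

All internal work runs at full float precision in all steps. Working values appear rounded off to 4 significant figures alongside each step; a single rounding finalizes each reported result; all derived quantities (totals, the six compositions, glass mass, LOI, the yield) are recomputed at exact precision from the weighed amounts at 1770 g of glass exactly as printed in problem or answer.
Each material's LOI contribution:
  pearl ash: 158.3 × 0.3188 = 50.47 g
  magnesia: 241.5 × 0.01500 = 3.623 g
  litharge: 143.3 × 0.001000 = 0.1433 g
  lithium carbonate: 133.5 × 0.5955 = 79.50 g
  ZrSiO4: 44.01 × 0.001000 = 0.04401 g
  talc: 1246 × 0.05050 = 62.92 g
Total LOI = 196.7 g
Glass = batch − LOI = 1967 − 196.7 = 1770 g

LOI loss = 196.7 g; glass = 1770 g; yield = 90.00%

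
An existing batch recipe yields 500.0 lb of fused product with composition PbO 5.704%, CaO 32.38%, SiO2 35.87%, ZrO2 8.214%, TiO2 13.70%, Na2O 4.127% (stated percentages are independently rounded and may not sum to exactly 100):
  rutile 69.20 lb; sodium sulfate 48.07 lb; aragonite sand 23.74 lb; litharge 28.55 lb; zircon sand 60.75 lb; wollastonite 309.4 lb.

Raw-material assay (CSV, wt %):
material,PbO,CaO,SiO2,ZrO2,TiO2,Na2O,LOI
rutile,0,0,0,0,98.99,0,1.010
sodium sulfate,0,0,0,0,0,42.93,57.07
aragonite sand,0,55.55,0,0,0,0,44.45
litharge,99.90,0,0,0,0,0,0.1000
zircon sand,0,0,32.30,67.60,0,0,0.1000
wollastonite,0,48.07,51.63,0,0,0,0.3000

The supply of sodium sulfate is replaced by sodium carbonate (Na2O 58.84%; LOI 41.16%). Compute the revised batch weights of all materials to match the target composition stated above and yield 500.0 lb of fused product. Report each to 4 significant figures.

Revised batch per 500.0 lb fused product:
  rutile: 69.20 lb
  sodium carbonate: 35.07 lb
  aragonite sand: 23.74 lb
  litharge: 28.55 lb
  zircon sand: 60.75 lb
  wollastonite: 309.4 lb
Total batch = 526.7 lb; LOI loss = 26.70 lb

Every computation holds full float precision through every step. Working values are shown, rounded to 4 significant digits, across the worked steps — each reported result receives exactly one rounding; all derived quantities (LOI, yield, glass mass, the six compositions, totals) are rebuilt from the weighed amounts per 500.0 lb of glass in full precision, as they appear in either problem or answer.
Target masses of each oxide per 500.0 lb fused product:
  PbO: 5.704% × 500.0 = 28.52 lb
  CaO: 32.38% × 500.0 = 161.9 lb
  SiO2: 35.87% × 500.0 = 179.4 lb
  ZrO2: 8.214% × 500.0 = 41.07 lb
  TiO2: 13.70% × 500.0 = 68.50 lb
  Na2O: 4.127% × 500.0 = 20.64 lb
Oxide-by-oxide audit given the weights on record, relative to the basis at hand (oxide sums agree with the targets modulo rounding of the values):
  PbO: 28.55·0.9990 = 28.52 lb (target 28.52 lb)
  CaO: 23.74·0.5555 + 309.4·0.4807 = 161.9 lb (target 161.9 lb)
  SiO2: 60.75·0.3230 + 309.4·0.5163 = 179.4 lb (target 179.4 lb)
  ZrO2: 60.75·0.6760 = 41.07 lb (target 41.07 lb)
  TiO2: 69.20·0.9899 = 68.50 lb (target 68.50 lb)
  Na2O: 35.07·0.5884 = 20.64 lb (target 20.64 lb)
Mass balance on the glass: Σ batch − LOI loss = 500.0 lb (oxide target masses add up to 500.0 lb; versus the stated basis of 500.0 lb — gaps are rounding artifacts).
Batch total: Σ batch = 526.7 lb; the LOI term Σ batch·LOI equals 26.70 lb; yield, glass over the total, = 94.93%.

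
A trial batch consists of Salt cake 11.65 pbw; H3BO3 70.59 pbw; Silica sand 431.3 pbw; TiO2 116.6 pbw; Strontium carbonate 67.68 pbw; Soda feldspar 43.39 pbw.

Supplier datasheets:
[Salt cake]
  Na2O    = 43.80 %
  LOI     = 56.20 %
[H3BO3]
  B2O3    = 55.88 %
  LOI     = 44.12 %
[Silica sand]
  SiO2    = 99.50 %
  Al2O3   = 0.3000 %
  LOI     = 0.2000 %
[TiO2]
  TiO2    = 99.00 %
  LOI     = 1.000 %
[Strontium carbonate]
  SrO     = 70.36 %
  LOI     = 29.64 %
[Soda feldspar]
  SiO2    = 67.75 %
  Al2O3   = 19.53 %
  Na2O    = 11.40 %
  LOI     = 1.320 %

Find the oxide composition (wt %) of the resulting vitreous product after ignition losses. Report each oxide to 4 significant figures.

Every computation carries full precision end to end; intermediates are shown rounded to 4 significant digits on the page. A single rounding produces every reported number; the derived quantities, which include the six compositions, totals, the yield, LOI, net glass mass, are rebuilt at exact precision, as they appear in question or answer, from the batch weights on 680.9 pbw of glass.
Oxide-by-oxide delivered mass:
  SiO2: 431.3·0.9950 + 43.39·0.6775 = 458.5 pbw
  SrO: 67.68·0.7036 = 47.62 pbw
  Al2O3: 431.3·0.003000 + 43.39·0.1953 = 9.768 pbw
  B2O3: 70.59·0.5588 = 39.45 pbw
  TiO2: 116.6·0.9900 = 115.4 pbw
  Na2O: 11.65·0.4380 + 43.39·0.1140 = 10.05 pbw
LOI: 11.65·0.5620 + 70.59·0.4412 + 431.3·0.002000 + 116.6·0.01000 + 67.68·0.2964 + 43.39·0.01320 = 60.35 pbw
Net of LOI, the glass mass = 741.2 − 60.35 = 680.9 pbw (matching Σ of the oxides)
wt % = oxide mass / glass mass × 100

Glass mass = 680.9 pbw (batch 741.2 − LOI 60.35).
Composition: SiO2 67.35%, SrO 6.994%, Al2O3 1.435%, B2O3 5.794%, TiO2 16.95%, Na2O 1.476%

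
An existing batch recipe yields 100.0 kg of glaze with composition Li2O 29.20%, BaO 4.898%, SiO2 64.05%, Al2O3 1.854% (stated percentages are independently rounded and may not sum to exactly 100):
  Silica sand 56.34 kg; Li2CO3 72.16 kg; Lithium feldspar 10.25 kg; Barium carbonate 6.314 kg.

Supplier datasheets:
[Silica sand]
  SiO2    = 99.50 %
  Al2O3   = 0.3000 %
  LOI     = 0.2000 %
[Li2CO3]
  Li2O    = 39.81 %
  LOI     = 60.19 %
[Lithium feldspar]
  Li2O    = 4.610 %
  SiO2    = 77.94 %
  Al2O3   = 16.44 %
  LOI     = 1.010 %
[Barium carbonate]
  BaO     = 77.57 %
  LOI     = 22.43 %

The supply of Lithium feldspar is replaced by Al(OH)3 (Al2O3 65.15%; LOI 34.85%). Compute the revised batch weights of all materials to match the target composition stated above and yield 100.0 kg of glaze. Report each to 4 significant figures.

Revised batch per 100.0 kg glaze:
  Silica sand: 64.37 kg
  Li2CO3: 73.35 kg
  Al(OH)3: 2.549 kg
  Barium carbonate: 6.314 kg
Total batch = 146.6 kg; LOI loss = 46.58 kg

Every computation runs at exact precision in all steps. Working values appear, with 4-significant-digit rounding, when written out; each reported result undergoes a single rounding; the derived quantities, which include the yield, four oxide percentages, LOI, the totals, net glass mass, are rebuilt in full float precision, as set out in the question or the answer, using the weight values at 100.0 kg of glass.
Target masses of each oxide per 100.0 kg glaze:
  Li2O: 29.20% × 100.0 = 29.20 kg
  BaO: 4.898% × 100.0 = 4.898 kg
  SiO2: 64.05% × 100.0 = 64.05 kg
  Al2O3: 1.854% × 100.0 = 1.854 kg
Balance tally, oxide-wise, applying the batch weights above, per the basis as stated (each sum matches its target mass up to rounding of the answer):
  Li2O: 73.35·0.3981 = 29.20 kg (target 29.20 kg)
  BaO: 6.314·0.7757 = 4.898 kg (target 4.898 kg)
  SiO2: 64.37·0.9950 = 64.05 kg (target 64.05 kg)
  Al2O3: 64.37·0.003000 + 2.549·0.6515 = 1.854 kg (target 1.854 kg)
Consistency of the glass mass: Σ batch − LOI loss = 100.0 kg (per-oxide target masses sum to 100.0 kg; against the stated basis, 100.0 kg — a pure rounding effect).
Whole-batch sum: Σ batch = 146.6 kg; LOI loss = Σ batch·LOI = 46.58 kg; glass ÷ batch gives a yield of 68.22%.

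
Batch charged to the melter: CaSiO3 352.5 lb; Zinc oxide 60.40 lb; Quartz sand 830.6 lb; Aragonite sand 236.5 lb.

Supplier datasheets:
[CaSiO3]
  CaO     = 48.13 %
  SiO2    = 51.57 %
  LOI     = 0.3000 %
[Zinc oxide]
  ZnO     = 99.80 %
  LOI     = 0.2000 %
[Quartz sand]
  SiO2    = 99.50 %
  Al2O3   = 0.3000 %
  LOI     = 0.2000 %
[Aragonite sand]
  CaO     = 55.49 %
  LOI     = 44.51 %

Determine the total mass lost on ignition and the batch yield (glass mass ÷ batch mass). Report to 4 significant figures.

LOI loss = 108.1 lb; glass = 1372 lb; yield = 92.70%

Mid-chain values are displayed, rounded to 4 significant figures, when written out. All arithmetic maintains full float precision in all steps — every reported result sees exactly one rounding. All derived quantities, which include the yield, totals, four oxide percentages, ignition loss, net glass mass, are computed at full float precision, exactly as printed in the problem or answer text, using the weight values on 1372 lb of glass.
Per-material ignition loss:
  CaSiO3: 352.5 × 0.003000 = 1.058 lb
  Zinc oxide: 60.40 × 0.002000 = 0.1208 lb
  Quartz sand: 830.6 × 0.002000 = 1.661 lb
  Aragonite sand: 236.5 × 0.4451 = 105.3 lb
Total LOI = 108.1 lb
Glass = batch − LOI = 1480 − 108.1 = 1372 lb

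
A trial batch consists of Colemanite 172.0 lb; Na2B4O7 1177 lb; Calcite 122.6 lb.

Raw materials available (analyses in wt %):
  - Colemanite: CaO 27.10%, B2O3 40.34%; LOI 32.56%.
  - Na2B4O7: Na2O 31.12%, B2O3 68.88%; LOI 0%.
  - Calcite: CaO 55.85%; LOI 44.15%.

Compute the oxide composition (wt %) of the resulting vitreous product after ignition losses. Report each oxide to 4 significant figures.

Glass mass = 1361 lb (batch 1472 − LOI 110.1).
Composition: Na2O 26.90%, CaO 8.453%, B2O3 64.64%

The whole derivation holds exact precision end to end. Rounding to four significant figures extends to every in-between result as displayed; exactly one rounding is applied to every reported result. The derived quantities, which include net glass mass, the three compositions, the totals, yield, ignition loss, are re-derived at exact precision, as written in problem or answer, starting from the weights per 1361 lb of glass.
Oxide-by-oxide delivered mass:
  Na2O: 1177·0.3112 = 366.3 lb
  CaO: 172.0·0.2710 + 122.6·0.5585 = 115.1 lb
  B2O3: 172.0·0.4034 + 1177·0.6888 = 880.1 lb
LOI: 172.0·0.3256 + 122.6·0.4415 = 110.1 lb
The glass mass, total less LOI, = 1472 − 110.1 = 1361 lb (the oxide masses sum to this)
wt %: oxide over glass, times 100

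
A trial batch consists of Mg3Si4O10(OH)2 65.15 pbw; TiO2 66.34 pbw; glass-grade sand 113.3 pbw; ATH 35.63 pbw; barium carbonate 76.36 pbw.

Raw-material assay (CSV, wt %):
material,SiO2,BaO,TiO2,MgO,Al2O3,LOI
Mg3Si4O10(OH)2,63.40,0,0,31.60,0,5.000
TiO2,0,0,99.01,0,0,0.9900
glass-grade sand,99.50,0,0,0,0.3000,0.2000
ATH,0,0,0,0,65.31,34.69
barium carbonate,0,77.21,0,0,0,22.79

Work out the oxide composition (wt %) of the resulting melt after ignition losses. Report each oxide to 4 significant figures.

Exact precision is kept from first step to last — values along the way are printed, rounded to 4 significant figures, within the worked lines — exactly one rounding lands on every reported figure. The derived quantities are recomputed from the weighed amounts on 322.9 pbw of glass at full precision (the totals, ignition loss, five oxide percentages, net glass mass, the yield) precisely as stated by problem or answer.
Oxide-by-oxide delivered mass:
  SiO2: 65.15·0.6340 + 113.3·0.9950 = 154.0 pbw
  BaO: 76.36·0.7721 = 58.96 pbw
  TiO2: 66.34·0.9901 = 65.68 pbw
  MgO: 65.15·0.3160 = 20.59 pbw
  Al2O3: 113.3·0.003000 + 35.63·0.6531 = 23.61 pbw
LOI: 65.15·0.05000 + 66.34·0.009900 + 113.3·0.002000 + 35.63·0.3469 + 76.36·0.2279 = 33.90 pbw
Net of LOI, the glass mass = 356.8 − 33.90 = 322.9 pbw (= the summed oxide contributions)
percent share: oxide ÷ glass, ×100

Glass mass = 322.9 pbw (batch 356.8 − LOI 33.90).
Composition: SiO2 47.71%, BaO 18.26%, TiO2 20.34%, MgO 6.376%, Al2O3 7.312%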